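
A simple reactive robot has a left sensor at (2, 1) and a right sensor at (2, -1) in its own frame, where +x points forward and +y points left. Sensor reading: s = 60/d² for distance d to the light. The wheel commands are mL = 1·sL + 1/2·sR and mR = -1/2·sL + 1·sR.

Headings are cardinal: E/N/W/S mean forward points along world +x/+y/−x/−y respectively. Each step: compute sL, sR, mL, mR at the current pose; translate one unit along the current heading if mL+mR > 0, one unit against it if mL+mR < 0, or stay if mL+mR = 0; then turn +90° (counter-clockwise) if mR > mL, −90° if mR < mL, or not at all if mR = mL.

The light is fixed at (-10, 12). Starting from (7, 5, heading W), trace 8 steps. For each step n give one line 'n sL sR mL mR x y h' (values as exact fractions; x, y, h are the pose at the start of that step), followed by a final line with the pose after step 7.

n=0: pose=(7,5,W); sL=60/289, sR=20/87; mL=8110/25143, mR=3170/25143; mL+mR=3760/8381 → advance +1; mR−mL=-4940/25143 → turn -1·90°
n=1: pose=(6,5,N); sL=6/25, sR=30/157; mL=1317/3925, mR=279/3925; mL+mR=1596/3925 → advance +1; mR−mL=-1038/3925 → turn -1·90°
n=2: pose=(6,6,E); sL=60/349, sR=60/373; mL=32850/130177, mR=9750/130177; mL+mR=42600/130177 → advance +1; mR−mL=-23100/130177 → turn -1·90°
n=3: pose=(7,6,S); sL=15/97, sR=3/16; mL=771/3104, mR=171/1552; mL+mR=1113/3104 → advance +1; mR−mL=-429/3104 → turn -1·90°
n=4: pose=(7,5,W); sL=60/289, sR=20/87; mL=8110/25143, mR=3170/25143; mL+mR=3760/8381 → advance +1; mR−mL=-4940/25143 → turn -1·90°
n=5: pose=(6,5,N); sL=6/25, sR=30/157; mL=1317/3925, mR=279/3925; mL+mR=1596/3925 → advance +1; mR−mL=-1038/3925 → turn -1·90°
n=6: pose=(6,6,E); sL=60/349, sR=60/373; mL=32850/130177, mR=9750/130177; mL+mR=42600/130177 → advance +1; mR−mL=-23100/130177 → turn -1·90°
n=7: pose=(7,6,S); sL=15/97, sR=3/16; mL=771/3104, mR=171/1552; mL+mR=1113/3104 → advance +1; mR−mL=-429/3104 → turn -1·90°

0 60/289 20/87 8110/25143 3170/25143 7 5 W
1 6/25 30/157 1317/3925 279/3925 6 5 N
2 60/349 60/373 32850/130177 9750/130177 6 6 E
3 15/97 3/16 771/3104 171/1552 7 6 S
4 60/289 20/87 8110/25143 3170/25143 7 5 W
5 6/25 30/157 1317/3925 279/3925 6 5 N
6 60/349 60/373 32850/130177 9750/130177 6 6 E
7 15/97 3/16 771/3104 171/1552 7 6 S
final 7 5 W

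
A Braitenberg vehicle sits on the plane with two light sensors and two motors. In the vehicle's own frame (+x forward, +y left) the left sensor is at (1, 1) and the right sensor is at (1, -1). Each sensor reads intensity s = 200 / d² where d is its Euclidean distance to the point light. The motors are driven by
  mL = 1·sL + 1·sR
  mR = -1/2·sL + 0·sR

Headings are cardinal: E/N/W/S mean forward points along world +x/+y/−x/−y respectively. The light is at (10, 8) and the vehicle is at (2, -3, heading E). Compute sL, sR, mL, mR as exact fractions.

200/149 200/193 68400/28757 -100/149

left sensor world pos  = (3, -2); dL² = 149
right sensor world pos = (3, -4); dR² = 193
sL = 200/149 = 200/149
sR = 200/193 = 200/193
mL = 1·sL + 1·sR = 68400/28757
mR = -1/2·sL + 0·sR = -100/149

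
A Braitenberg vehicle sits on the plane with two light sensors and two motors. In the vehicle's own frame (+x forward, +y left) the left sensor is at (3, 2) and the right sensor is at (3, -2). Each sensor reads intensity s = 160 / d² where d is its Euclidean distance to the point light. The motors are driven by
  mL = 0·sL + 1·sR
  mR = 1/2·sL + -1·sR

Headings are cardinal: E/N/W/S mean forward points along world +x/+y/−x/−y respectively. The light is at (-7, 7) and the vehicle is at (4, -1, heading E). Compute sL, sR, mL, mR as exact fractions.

left sensor world pos  = (7, 1); dL² = 232
right sensor world pos = (7, -3); dR² = 296
sL = 160/232 = 20/29
sR = 160/296 = 20/37
mL = 0·sL + 1·sR = 20/37
mR = 1/2·sL + -1·sR = -210/1073

20/29 20/37 20/37 -210/1073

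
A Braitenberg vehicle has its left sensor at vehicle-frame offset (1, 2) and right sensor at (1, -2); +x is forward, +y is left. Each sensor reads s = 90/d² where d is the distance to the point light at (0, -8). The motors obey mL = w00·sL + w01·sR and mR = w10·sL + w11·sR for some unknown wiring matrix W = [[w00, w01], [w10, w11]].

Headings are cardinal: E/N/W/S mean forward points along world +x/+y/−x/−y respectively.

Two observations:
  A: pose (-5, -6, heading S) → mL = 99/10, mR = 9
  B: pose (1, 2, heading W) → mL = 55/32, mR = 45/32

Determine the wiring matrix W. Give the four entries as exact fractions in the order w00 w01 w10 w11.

obs A: pose=(-5,-6,S) → sL=9, sR=9/5, mL=99/10, mR=9
obs B: pose=(1,2,W) → sL=45/32, sR=5/8, mL=55/32, mR=45/32
sensor matrix S = [[9, 9/5], [45/32, 5/8]]; det S = 99/32
solve [mL_A; mL_B] = S·[w00; w01] and [mR_A; mR_B] = S·[w10; w11]:
  w00 = 1, w01 = 1/2, w10 = 1, w11 = 0

1 1/2 1 0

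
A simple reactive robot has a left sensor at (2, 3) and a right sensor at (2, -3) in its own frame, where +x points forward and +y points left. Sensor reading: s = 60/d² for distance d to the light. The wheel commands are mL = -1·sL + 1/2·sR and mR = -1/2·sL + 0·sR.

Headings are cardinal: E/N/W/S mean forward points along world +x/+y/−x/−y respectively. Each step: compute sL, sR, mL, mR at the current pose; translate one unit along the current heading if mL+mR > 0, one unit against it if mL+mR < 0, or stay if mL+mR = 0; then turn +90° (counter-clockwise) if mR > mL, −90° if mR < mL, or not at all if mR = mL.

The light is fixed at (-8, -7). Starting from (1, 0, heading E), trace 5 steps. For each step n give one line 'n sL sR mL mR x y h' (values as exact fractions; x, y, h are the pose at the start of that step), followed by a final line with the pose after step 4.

n=0: pose=(1,0,E); sL=60/221, sR=60/137; mL=-1590/30277, mR=-30/221; mL+mR=-5700/30277 → advance -1; mR−mL=-2520/30277 → turn -1·90°
n=1: pose=(0,0,S); sL=30/73, sR=6/5; mL=69/365, mR=-15/73; mL+mR=-6/365 → advance -1; mR−mL=-144/365 → turn -1·90°
n=2: pose=(0,1,W); sL=60/61, sR=60/157; mL=-7590/9577, mR=-30/61; mL+mR=-12300/9577 → advance -1; mR−mL=2880/9577 → turn +1·90°
n=3: pose=(1,1,S); sL=1/3, sR=5/6; mL=1/12, mR=-1/6; mL+mR=-1/12 → advance -1; mR−mL=-1/4 → turn -1·90°
n=4: pose=(1,2,W); sL=12/17, sR=60/193; mL=-1806/3281, mR=-6/17; mL+mR=-2964/3281 → advance -1; mR−mL=648/3281 → turn +1·90°

0 60/221 60/137 -1590/30277 -30/221 1 0 E
1 30/73 6/5 69/365 -15/73 0 0 S
2 60/61 60/157 -7590/9577 -30/61 0 1 W
3 1/3 5/6 1/12 -1/6 1 1 S
4 12/17 60/193 -1806/3281 -6/17 1 2 W
final 2 2 S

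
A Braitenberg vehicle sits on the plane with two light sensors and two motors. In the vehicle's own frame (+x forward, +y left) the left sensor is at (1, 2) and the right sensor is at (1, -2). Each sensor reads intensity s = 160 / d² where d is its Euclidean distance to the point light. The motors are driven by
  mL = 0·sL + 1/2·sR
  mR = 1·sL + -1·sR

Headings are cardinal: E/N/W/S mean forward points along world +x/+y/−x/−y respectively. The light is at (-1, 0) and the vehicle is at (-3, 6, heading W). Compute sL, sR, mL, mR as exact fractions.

left sensor world pos  = (-4, 4); dL² = 25
right sensor world pos = (-4, 8); dR² = 73
sL = 160/25 = 32/5
sR = 160/73 = 160/73
mL = 0·sL + 1/2·sR = 80/73
mR = 1·sL + -1·sR = 1536/365

32/5 160/73 80/73 1536/365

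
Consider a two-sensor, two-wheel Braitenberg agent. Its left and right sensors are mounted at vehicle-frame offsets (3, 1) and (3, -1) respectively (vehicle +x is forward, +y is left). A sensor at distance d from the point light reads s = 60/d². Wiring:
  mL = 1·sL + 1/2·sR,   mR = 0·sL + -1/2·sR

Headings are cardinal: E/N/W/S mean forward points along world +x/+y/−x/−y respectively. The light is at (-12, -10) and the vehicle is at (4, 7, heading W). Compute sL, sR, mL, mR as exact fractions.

left sensor world pos  = (1, 6); dL² = 425
right sensor world pos = (1, 8); dR² = 493
sL = 60/425 = 12/85
sR = 60/493 = 60/493
mL = 1·sL + 1/2·sR = 498/2465
mR = 0·sL + -1/2·sR = -30/493

12/85 60/493 498/2465 -30/493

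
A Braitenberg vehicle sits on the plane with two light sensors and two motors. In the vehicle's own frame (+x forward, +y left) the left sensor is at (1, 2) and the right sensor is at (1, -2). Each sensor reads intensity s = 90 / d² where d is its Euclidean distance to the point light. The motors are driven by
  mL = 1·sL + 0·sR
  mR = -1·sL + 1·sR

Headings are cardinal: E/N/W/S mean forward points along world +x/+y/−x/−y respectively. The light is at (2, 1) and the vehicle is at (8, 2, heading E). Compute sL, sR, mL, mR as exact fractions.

45/29 9/5 45/29 36/145

left sensor world pos  = (9, 4); dL² = 58
right sensor world pos = (9, 0); dR² = 50
sL = 90/58 = 45/29
sR = 90/50 = 9/5
mL = 1·sL + 0·sR = 45/29
mR = -1·sL + 1·sR = 36/145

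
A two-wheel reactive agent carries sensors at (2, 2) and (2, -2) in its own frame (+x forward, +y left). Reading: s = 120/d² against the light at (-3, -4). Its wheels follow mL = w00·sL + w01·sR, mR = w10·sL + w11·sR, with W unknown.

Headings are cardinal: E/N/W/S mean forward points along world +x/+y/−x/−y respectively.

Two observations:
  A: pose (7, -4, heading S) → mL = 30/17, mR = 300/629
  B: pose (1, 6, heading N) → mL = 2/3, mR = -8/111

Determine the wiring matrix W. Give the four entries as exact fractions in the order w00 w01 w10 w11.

obs A: pose=(7,-4,S) → sL=30/37, sR=30/17, mL=30/17, mR=300/629
obs B: pose=(1,6,N) → sL=30/37, sR=2/3, mL=2/3, mR=-8/111
sensor matrix S = [[30/37, 30/17], [30/37, 2/3]]; det S = -560/629
solve [mL_A; mL_B] = S·[w00; w01] and [mR_A; mR_B] = S·[w10; w11]:
  w00 = 0, w01 = 1, w10 = -1/2, w11 = 1/2

0 1 -1/2 1/2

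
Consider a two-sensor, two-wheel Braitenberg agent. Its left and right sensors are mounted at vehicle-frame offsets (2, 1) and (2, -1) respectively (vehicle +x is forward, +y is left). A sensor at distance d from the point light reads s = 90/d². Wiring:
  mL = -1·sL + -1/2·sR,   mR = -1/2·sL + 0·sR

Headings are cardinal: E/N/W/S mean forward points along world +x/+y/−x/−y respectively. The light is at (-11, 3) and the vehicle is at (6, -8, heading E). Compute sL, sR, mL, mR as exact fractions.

left sensor world pos  = (8, -7); dL² = 461
right sensor world pos = (8, -9); dR² = 505
sL = 90/461 = 90/461
sR = 90/505 = 18/101
mL = -1·sL + -1/2·sR = -13239/46561
mR = -1/2·sL + 0·sR = -45/461

90/461 18/101 -13239/46561 -45/461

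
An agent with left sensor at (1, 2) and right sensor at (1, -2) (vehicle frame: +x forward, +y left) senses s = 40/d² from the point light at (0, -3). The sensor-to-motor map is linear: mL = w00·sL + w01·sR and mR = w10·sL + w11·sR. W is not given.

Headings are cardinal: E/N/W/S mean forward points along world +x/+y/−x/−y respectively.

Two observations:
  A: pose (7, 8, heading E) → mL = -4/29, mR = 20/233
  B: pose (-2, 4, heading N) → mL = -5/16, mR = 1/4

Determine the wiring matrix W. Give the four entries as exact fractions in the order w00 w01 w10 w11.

obs A: pose=(7,8,E) → sL=40/233, sR=8/29, mL=-4/29, mR=20/233
obs B: pose=(-2,4,N) → sL=1/2, sR=5/8, mL=-5/16, mR=1/4
sensor matrix S = [[40/233, 8/29], [1/2, 5/8]]; det S = -207/6757
solve [mL_A; mL_B] = S·[w00; w01] and [mR_A; mR_B] = S·[w10; w11]:
  w00 = 0, w01 = -1/2, w10 = 1/2, w11 = 0

0 -1/2 1/2 0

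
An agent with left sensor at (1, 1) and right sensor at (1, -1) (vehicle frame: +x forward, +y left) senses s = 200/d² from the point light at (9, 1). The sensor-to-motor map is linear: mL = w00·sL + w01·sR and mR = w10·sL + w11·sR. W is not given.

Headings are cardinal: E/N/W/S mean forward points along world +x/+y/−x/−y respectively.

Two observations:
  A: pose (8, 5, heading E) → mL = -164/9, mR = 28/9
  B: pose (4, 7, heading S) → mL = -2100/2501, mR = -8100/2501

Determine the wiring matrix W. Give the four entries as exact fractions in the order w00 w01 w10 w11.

1/2 -1 -1 1/2

obs A: pose=(8,5,E) → sL=8, sR=200/9, mL=-164/9, mR=28/9
obs B: pose=(4,7,S) → sL=200/41, sR=200/61, mL=-2100/2501, mR=-8100/2501
sensor matrix S = [[8, 200/9], [200/41, 200/61]]; det S = -1849600/22509
solve [mL_A; mL_B] = S·[w00; w01] and [mR_A; mR_B] = S·[w10; w11]:
  w00 = 1/2, w01 = -1, w10 = -1, w11 = 1/2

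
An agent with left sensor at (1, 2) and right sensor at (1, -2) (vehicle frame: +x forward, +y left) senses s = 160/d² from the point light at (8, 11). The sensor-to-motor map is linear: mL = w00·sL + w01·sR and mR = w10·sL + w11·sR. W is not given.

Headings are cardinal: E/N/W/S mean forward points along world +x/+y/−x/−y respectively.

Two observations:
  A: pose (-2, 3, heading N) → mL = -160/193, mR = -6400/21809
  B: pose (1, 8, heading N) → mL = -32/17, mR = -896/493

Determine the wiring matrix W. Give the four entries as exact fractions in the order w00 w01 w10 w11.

-1 0 1/2 -1/2

obs A: pose=(-2,3,N) → sL=160/193, sR=160/113, mL=-160/193, mR=-6400/21809
obs B: pose=(1,8,N) → sL=32/17, sR=160/29, mL=-32/17, mR=-896/493
sensor matrix S = [[160/193, 160/113], [32/17, 160/29]]; det S = 20520960/10751837
solve [mL_A; mL_B] = S·[w00; w01] and [mR_A; mR_B] = S·[w10; w11]:
  w00 = -1, w01 = 0, w10 = 1/2, w11 = -1/2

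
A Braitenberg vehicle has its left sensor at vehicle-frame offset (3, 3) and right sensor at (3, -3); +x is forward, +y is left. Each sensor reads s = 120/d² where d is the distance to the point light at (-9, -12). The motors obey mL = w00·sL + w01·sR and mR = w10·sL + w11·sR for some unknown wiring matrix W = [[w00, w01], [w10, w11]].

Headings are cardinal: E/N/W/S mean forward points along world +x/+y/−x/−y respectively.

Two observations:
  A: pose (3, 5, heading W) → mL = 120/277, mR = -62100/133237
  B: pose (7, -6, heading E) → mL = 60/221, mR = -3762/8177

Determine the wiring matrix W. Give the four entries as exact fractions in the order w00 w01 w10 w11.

obs A: pose=(3,5,W) → sL=120/277, sR=120/481, mL=120/277, mR=-62100/133237
obs B: pose=(7,-6,E) → sL=60/221, sR=12/37, mL=60/221, mR=-3762/8177
sensor matrix S = [[120/277, 120/481], [60/221, 12/37]]; det S = 2142720/29445377
solve [mL_A; mL_B] = S·[w00; w01] and [mR_A; mR_B] = S·[w10; w11]:
  w00 = 1, w01 = 0, w10 = -1/2, w11 = -1

1 0 -1/2 -1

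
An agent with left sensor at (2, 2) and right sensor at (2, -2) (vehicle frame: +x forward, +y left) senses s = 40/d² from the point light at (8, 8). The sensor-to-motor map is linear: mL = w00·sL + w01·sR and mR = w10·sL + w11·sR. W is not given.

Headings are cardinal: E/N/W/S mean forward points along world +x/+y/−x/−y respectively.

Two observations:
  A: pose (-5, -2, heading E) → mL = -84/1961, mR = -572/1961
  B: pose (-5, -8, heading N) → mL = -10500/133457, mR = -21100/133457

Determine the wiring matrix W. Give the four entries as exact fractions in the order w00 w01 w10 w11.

obs A: pose=(-5,-2,E) → sL=8/37, sR=8/53, mL=-84/1961, mR=-572/1961
obs B: pose=(-5,-8,N) → sL=40/421, sR=40/317, mL=-10500/133457, mR=-21100/133457
sensor matrix S = [[8/37, 8/53], [40/421, 40/317]]; det S = 3386880/261709177
solve [mL_A; mL_B] = S·[w00; w01] and [mR_A; mR_B] = S·[w10; w11]:
  w00 = 1/2, w01 = -1, w10 = -1, w11 = -1/2

1/2 -1 -1 -1/2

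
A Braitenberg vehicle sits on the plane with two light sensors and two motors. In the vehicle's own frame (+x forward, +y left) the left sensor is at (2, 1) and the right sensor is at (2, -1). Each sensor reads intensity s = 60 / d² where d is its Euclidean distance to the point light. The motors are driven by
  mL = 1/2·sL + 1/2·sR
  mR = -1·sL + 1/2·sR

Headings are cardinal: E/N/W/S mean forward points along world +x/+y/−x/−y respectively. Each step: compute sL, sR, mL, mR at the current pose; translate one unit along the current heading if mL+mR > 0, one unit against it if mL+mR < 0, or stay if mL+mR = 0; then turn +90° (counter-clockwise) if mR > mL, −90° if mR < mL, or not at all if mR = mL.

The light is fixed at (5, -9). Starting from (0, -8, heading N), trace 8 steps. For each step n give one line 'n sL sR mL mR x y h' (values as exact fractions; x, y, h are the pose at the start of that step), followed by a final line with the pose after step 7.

0 4/3 12/5 28/15 -2/15 0 -8 N
1 10/3 6 14/3 -1/3 0 -7 E
2 20/3 12/5 68/15 -82/15 1 -7 S
3 3/2 15/13 69/52 -12/13 1 -6 W
4 60/61 60/41 3060/2501 -630/2501 0 -6 N
5 30/17 10/3 130/51 -5/51 0 -5 E
6 60/13 60/29 1260/377 -1350/377 1 -5 S
7 15/13 5/6 155/156 -115/156 1 -4 W
final 0 -4 N

n=0: pose=(0,-8,N); sL=4/3, sR=12/5; mL=28/15, mR=-2/15; mL+mR=26/15 → advance +1; mR−mL=-2 → turn -1·90°
n=1: pose=(0,-7,E); sL=10/3, sR=6; mL=14/3, mR=-1/3; mL+mR=13/3 → advance +1; mR−mL=-5 → turn -1·90°
n=2: pose=(1,-7,S); sL=20/3, sR=12/5; mL=68/15, mR=-82/15; mL+mR=-14/15 → advance -1; mR−mL=-10 → turn -1·90°
n=3: pose=(1,-6,W); sL=3/2, sR=15/13; mL=69/52, mR=-12/13; mL+mR=21/52 → advance +1; mR−mL=-9/4 → turn -1·90°
n=4: pose=(0,-6,N); sL=60/61, sR=60/41; mL=3060/2501, mR=-630/2501; mL+mR=2430/2501 → advance +1; mR−mL=-90/61 → turn -1·90°
n=5: pose=(0,-5,E); sL=30/17, sR=10/3; mL=130/51, mR=-5/51; mL+mR=125/51 → advance +1; mR−mL=-45/17 → turn -1·90°
n=6: pose=(1,-5,S); sL=60/13, sR=60/29; mL=1260/377, mR=-1350/377; mL+mR=-90/377 → advance -1; mR−mL=-90/13 → turn -1·90°
n=7: pose=(1,-4,W); sL=15/13, sR=5/6; mL=155/156, mR=-115/156; mL+mR=10/39 → advance +1; mR−mL=-45/26 → turn -1·90°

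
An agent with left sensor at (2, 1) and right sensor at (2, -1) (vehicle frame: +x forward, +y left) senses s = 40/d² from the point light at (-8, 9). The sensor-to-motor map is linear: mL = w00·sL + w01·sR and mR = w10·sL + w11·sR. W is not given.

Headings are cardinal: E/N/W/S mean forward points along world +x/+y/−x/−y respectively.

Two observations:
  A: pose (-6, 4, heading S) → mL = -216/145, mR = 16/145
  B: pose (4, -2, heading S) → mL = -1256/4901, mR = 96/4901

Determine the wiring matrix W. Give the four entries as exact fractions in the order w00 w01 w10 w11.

obs A: pose=(-6,4,S) → sL=20/29, sR=4/5, mL=-216/145, mR=16/145
obs B: pose=(4,-2,S) → sL=20/169, sR=4/29, mL=-1256/4901, mR=96/4901
sensor matrix S = [[20/29, 4/5], [20/169, 4/29]]; det S = 64/142129
solve [mL_A; mL_B] = S·[w00; w01] and [mR_A; mR_B] = S·[w10; w11]:
  w00 = -1, w01 = -1, w10 = -1, w11 = 1

-1 -1 -1 1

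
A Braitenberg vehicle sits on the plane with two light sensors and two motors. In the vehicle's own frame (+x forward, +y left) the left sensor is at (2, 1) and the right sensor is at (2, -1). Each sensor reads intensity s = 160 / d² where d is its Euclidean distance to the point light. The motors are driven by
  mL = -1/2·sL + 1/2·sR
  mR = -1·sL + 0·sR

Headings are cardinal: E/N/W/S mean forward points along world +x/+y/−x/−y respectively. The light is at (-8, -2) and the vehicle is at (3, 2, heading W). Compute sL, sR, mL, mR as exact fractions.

left sensor world pos  = (1, 1); dL² = 90
right sensor world pos = (1, 3); dR² = 106
sL = 160/90 = 16/9
sR = 160/106 = 80/53
mL = -1/2·sL + 1/2·sR = -64/477
mR = -1·sL + 0·sR = -16/9

16/9 80/53 -64/477 -16/9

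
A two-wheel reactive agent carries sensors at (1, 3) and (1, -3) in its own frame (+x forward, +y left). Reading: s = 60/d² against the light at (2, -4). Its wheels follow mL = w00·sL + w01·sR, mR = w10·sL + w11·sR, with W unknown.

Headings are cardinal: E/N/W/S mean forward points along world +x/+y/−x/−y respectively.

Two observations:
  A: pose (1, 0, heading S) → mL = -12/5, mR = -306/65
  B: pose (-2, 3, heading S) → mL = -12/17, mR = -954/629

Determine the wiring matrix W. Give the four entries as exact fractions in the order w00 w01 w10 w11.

0 -1 -1/2 -1

obs A: pose=(1,0,S) → sL=60/13, sR=12/5, mL=-12/5, mR=-306/65
obs B: pose=(-2,3,S) → sL=60/37, sR=12/17, mL=-12/17, mR=-954/629
sensor matrix S = [[60/13, 12/5], [60/37, 12/17]]; det S = -5184/8177
solve [mL_A; mL_B] = S·[w00; w01] and [mR_A; mR_B] = S·[w10; w11]:
  w00 = 0, w01 = -1, w10 = -1/2, w11 = -1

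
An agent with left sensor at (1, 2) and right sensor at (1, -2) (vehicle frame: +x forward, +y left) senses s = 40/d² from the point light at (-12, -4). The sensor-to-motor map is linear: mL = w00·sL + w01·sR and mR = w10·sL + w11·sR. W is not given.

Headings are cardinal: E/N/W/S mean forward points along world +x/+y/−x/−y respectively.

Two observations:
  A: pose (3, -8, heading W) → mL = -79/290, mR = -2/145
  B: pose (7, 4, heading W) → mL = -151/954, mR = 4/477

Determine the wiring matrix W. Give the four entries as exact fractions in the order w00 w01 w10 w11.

-1 -1/2 1/2 -1/2

obs A: pose=(3,-8,W) → sL=5/29, sR=1/5, mL=-79/290, mR=-2/145
obs B: pose=(7,4,W) → sL=1/9, sR=5/53, mL=-151/954, mR=4/477
sensor matrix S = [[5/29, 1/5], [1/9, 5/53]]; det S = -412/69165
solve [mL_A; mL_B] = S·[w00; w01] and [mR_A; mR_B] = S·[w10; w11]:
  w00 = -1, w01 = -1/2, w10 = 1/2, w11 = -1/2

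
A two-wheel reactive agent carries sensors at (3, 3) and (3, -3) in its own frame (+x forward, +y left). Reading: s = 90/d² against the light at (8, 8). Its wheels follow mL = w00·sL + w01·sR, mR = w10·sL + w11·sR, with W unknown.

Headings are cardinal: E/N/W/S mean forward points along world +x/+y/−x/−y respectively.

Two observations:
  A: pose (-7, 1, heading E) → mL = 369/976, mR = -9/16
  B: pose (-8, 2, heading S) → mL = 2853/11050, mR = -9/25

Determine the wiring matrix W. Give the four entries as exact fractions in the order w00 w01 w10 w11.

1 -1/2 -1 0

obs A: pose=(-7,1,E) → sL=9/16, sR=45/122, mL=369/976, mR=-9/16
obs B: pose=(-8,2,S) → sL=9/25, sR=45/221, mL=2853/11050, mR=-9/25
sensor matrix S = [[9/16, 45/122], [9/25, 45/221]]; det S = -19683/1078480
solve [mL_A; mL_B] = S·[w00; w01] and [mR_A; mR_B] = S·[w10; w11]:
  w00 = 1, w01 = -1/2, w10 = -1, w11 = 0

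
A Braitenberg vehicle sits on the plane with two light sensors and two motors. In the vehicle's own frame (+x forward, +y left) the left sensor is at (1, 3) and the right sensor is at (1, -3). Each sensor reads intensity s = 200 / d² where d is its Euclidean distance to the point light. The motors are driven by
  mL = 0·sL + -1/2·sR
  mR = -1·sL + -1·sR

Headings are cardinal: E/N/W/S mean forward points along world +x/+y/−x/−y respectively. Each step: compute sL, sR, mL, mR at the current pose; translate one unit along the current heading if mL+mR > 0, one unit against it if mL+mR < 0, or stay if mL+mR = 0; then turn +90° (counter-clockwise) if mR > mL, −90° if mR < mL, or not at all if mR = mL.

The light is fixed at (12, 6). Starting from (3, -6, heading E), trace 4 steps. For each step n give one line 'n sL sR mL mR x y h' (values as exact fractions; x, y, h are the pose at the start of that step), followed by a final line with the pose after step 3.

n=0: pose=(3,-6,E); sL=40/29, sR=200/289; mL=-100/289, mR=-17360/8381; mL+mR=-20260/8381 → advance -1; mR−mL=-14460/8381 → turn -1·90°
n=1: pose=(2,-6,S); sL=100/109, sR=100/169; mL=-50/169, mR=-27800/18421; mL+mR=-33250/18421 → advance -1; mR−mL=-22350/18421 → turn -1·90°
n=2: pose=(2,-5,W); sL=200/317, sR=40/37; mL=-20/37, mR=-20080/11729; mL+mR=-26420/11729 → advance -1; mR−mL=-13740/11729 → turn -1·90°
n=3: pose=(3,-5,N); sL=50/61, sR=25/17; mL=-25/34, mR=-2375/1037; mL+mR=-6275/2074 → advance -1; mR−mL=-3225/2074 → turn -1·90°

0 40/29 200/289 -100/289 -17360/8381 3 -6 E
1 100/109 100/169 -50/169 -27800/18421 2 -6 S
2 200/317 40/37 -20/37 -20080/11729 2 -5 W
3 50/61 25/17 -25/34 -2375/1037 3 -5 N
final 3 -6 E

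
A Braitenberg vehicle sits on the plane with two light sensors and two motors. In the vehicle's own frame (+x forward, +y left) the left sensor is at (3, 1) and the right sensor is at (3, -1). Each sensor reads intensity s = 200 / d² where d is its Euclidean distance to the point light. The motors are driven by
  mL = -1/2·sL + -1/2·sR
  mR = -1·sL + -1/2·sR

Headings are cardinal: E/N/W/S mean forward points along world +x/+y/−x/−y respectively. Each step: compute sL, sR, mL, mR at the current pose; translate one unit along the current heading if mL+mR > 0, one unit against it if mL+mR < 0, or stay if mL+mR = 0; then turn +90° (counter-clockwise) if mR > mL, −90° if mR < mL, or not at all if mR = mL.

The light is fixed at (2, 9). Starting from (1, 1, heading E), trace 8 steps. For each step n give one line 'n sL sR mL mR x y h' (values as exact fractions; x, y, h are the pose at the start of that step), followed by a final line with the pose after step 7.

n=0: pose=(1,1,E); sL=200/53, sR=40/17; mL=-2760/901, mR=-4460/901; mL+mR=-7220/901 → advance -1; mR−mL=-100/53 → turn -1·90°
n=1: pose=(0,1,S); sL=100/61, sR=20/13; mL=-1260/793, mR=-1910/793; mL+mR=-3170/793 → advance -1; mR−mL=-50/61 → turn -1·90°
n=2: pose=(0,2,W); sL=200/89, sR=200/61; mL=-15000/5429, mR=-21100/5429; mL+mR=-36100/5429 → advance -1; mR−mL=-100/89 → turn -1·90°
n=3: pose=(1,2,N); sL=10, sR=25/2; mL=-45/4, mR=-65/4; mL+mR=-55/2 → advance -1; mR−mL=-5 → turn -1·90°
n=4: pose=(1,1,E); sL=200/53, sR=40/17; mL=-2760/901, mR=-4460/901; mL+mR=-7220/901 → advance -1; mR−mL=-100/53 → turn -1·90°
n=5: pose=(0,1,S); sL=100/61, sR=20/13; mL=-1260/793, mR=-1910/793; mL+mR=-3170/793 → advance -1; mR−mL=-50/61 → turn -1·90°
n=6: pose=(0,2,W); sL=200/89, sR=200/61; mL=-15000/5429, mR=-21100/5429; mL+mR=-36100/5429 → advance -1; mR−mL=-100/89 → turn -1·90°
n=7: pose=(1,2,N); sL=10, sR=25/2; mL=-45/4, mR=-65/4; mL+mR=-55/2 → advance -1; mR−mL=-5 → turn -1·90°

0 200/53 40/17 -2760/901 -4460/901 1 1 E
1 100/61 20/13 -1260/793 -1910/793 0 1 S
2 200/89 200/61 -15000/5429 -21100/5429 0 2 W
3 10 25/2 -45/4 -65/4 1 2 N
4 200/53 40/17 -2760/901 -4460/901 1 1 E
5 100/61 20/13 -1260/793 -1910/793 0 1 S
6 200/89 200/61 -15000/5429 -21100/5429 0 2 W
7 10 25/2 -45/4 -65/4 1 2 N
final 1 1 E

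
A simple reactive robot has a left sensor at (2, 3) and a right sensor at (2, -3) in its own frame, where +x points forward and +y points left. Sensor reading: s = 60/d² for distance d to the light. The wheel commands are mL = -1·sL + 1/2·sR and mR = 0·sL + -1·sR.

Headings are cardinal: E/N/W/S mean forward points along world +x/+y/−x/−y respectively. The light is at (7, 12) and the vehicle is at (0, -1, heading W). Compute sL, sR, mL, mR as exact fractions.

60/337 60/181 -750/60997 -60/181

left sensor world pos  = (-2, -4); dL² = 337
right sensor world pos = (-2, 2); dR² = 181
sL = 60/337 = 60/337
sR = 60/181 = 60/181
mL = -1·sL + 1/2·sR = -750/60997
mR = 0·sL + -1·sR = -60/181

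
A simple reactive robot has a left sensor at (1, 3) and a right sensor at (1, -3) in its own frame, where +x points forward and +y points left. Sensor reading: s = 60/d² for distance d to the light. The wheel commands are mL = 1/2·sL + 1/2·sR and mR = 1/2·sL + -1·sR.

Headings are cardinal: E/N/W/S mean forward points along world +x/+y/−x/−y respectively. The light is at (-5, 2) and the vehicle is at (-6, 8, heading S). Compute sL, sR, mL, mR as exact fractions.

left sensor world pos  = (-3, 7); dL² = 29
right sensor world pos = (-9, 7); dR² = 41
sL = 60/29 = 60/29
sR = 60/41 = 60/41
mL = 1/2·sL + 1/2·sR = 2100/1189
mR = 1/2·sL + -1·sR = -510/1189

60/29 60/41 2100/1189 -510/1189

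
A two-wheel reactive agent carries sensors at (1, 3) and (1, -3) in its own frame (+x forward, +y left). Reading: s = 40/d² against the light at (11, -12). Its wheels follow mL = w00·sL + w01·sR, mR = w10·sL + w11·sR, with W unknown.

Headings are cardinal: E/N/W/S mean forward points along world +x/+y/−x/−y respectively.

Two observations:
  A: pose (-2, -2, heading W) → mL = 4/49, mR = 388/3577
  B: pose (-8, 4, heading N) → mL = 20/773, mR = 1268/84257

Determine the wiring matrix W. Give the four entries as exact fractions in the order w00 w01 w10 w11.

1/2 0 1 -1/2

obs A: pose=(-2,-2,W) → sL=8/49, sR=8/73, mL=4/49, mR=388/3577
obs B: pose=(-8,4,N) → sL=40/773, sR=8/109, mL=20/773, mR=1268/84257
sensor matrix S = [[8/49, 8/73], [40/773, 8/109]]; det S = 1902336/301387289
solve [mL_A; mL_B] = S·[w00; w01] and [mR_A; mR_B] = S·[w10; w11]:
  w00 = 1/2, w01 = 0, w10 = 1, w11 = -1/2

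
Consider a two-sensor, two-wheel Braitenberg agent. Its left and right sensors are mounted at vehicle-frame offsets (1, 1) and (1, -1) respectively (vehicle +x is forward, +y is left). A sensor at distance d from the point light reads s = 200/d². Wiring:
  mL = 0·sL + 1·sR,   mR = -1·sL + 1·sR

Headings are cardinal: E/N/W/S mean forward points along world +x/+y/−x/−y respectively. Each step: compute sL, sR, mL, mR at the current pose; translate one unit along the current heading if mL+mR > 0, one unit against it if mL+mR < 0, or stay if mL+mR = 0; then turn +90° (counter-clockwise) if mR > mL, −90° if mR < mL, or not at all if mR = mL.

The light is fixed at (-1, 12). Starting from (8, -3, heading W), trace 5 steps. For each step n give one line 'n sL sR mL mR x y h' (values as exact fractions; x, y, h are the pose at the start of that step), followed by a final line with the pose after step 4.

0 5/8 10/13 10/13 15/104 8 -3 W
1 40/49 200/277 200/277 -1280/13573 7 -3 N
2 4/5 100/153 100/153 -112/765 7 -2 E
3 8/13 200/289 200/289 288/3757 8 -2 S
4 5/8 10/13 10/13 15/104 8 -3 W
final 7 -3 N

n=0: pose=(8,-3,W); sL=5/8, sR=10/13; mL=10/13, mR=15/104; mL+mR=95/104 → advance +1; mR−mL=-5/8 → turn -1·90°
n=1: pose=(7,-3,N); sL=40/49, sR=200/277; mL=200/277, mR=-1280/13573; mL+mR=8520/13573 → advance +1; mR−mL=-40/49 → turn -1·90°
n=2: pose=(7,-2,E); sL=4/5, sR=100/153; mL=100/153, mR=-112/765; mL+mR=388/765 → advance +1; mR−mL=-4/5 → turn -1·90°
n=3: pose=(8,-2,S); sL=8/13, sR=200/289; mL=200/289, mR=288/3757; mL+mR=2888/3757 → advance +1; mR−mL=-8/13 → turn -1·90°
n=4: pose=(8,-3,W); sL=5/8, sR=10/13; mL=10/13, mR=15/104; mL+mR=95/104 → advance +1; mR−mL=-5/8 → turn -1·90°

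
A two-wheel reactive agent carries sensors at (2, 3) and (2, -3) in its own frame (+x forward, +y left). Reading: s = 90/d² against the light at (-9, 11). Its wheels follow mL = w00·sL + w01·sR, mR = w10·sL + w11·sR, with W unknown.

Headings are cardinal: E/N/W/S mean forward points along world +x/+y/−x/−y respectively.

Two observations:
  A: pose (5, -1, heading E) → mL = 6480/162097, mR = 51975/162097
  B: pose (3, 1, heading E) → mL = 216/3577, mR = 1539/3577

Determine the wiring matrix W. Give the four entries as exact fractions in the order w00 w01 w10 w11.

obs A: pose=(5,-1,E) → sL=90/337, sR=90/481, mL=6480/162097, mR=51975/162097
obs B: pose=(3,1,E) → sL=18/49, sR=18/73, mL=216/3577, mR=1539/3577
sensor matrix S = [[90/337, 90/481], [18/49, 18/73]]; det S = -1671840/579820969
solve [mL_A; mL_B] = S·[w00; w01] and [mR_A; mR_B] = S·[w10; w11]:
  w00 = 1/2, w01 = -1/2, w10 = 1/2, w11 = 1

1/2 -1/2 1/2 1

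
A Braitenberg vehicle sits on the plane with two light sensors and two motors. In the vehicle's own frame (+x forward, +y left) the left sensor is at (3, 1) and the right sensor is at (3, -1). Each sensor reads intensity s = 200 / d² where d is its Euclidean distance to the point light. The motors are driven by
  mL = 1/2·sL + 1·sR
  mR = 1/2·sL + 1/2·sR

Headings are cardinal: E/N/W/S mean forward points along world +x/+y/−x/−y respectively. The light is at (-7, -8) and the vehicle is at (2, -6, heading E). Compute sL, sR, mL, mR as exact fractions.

left sensor world pos  = (5, -5); dL² = 153
right sensor world pos = (5, -7); dR² = 145
sL = 200/153 = 200/153
sR = 200/145 = 40/29
mL = 1/2·sL + 1·sR = 9020/4437
mR = 1/2·sL + 1/2·sR = 5960/4437

200/153 40/29 9020/4437 5960/4437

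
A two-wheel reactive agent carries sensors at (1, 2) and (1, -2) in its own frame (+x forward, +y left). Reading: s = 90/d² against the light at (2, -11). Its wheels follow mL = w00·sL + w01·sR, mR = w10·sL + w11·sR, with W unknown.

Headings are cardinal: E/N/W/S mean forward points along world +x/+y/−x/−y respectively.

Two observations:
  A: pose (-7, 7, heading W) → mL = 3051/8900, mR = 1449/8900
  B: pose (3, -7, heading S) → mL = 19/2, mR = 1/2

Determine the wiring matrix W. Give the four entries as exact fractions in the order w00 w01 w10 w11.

obs A: pose=(-7,7,W) → sL=45/178, sR=9/50, mL=3051/8900, mR=1449/8900
obs B: pose=(3,-7,S) → sL=5, sR=9, mL=19/2, mR=1/2
sensor matrix S = [[45/178, 9/50], [5, 9]]; det S = 612/445
solve [mL_A; mL_B] = S·[w00; w01] and [mR_A; mR_B] = S·[w10; w11]:
  w00 = 1, w01 = 1/2, w10 = 1, w11 = -1/2

1 1/2 1 -1/2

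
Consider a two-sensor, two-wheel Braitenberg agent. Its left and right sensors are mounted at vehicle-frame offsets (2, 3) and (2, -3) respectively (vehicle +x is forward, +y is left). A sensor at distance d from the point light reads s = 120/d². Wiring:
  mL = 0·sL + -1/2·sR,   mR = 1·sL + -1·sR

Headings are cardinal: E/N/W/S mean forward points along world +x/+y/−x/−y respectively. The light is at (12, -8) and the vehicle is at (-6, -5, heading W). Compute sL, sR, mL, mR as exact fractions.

left sensor world pos  = (-8, -8); dL² = 400
right sensor world pos = (-8, -2); dR² = 436
sL = 120/400 = 3/10
sR = 120/436 = 30/109
mL = 0·sL + -1/2·sR = -15/109
mR = 1·sL + -1·sR = 27/1090

3/10 30/109 -15/109 27/1090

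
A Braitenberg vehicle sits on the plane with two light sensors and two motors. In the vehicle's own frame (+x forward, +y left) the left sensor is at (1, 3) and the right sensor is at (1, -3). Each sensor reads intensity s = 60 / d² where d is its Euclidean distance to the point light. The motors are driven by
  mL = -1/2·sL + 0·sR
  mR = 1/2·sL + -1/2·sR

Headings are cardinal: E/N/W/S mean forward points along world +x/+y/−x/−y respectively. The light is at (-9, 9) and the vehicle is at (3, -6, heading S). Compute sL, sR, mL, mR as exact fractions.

left sensor world pos  = (6, -7); dL² = 481
right sensor world pos = (0, -7); dR² = 337
sL = 60/481 = 60/481
sR = 60/337 = 60/337
mL = -1/2·sL + 0·sR = -30/481
mR = 1/2·sL + -1/2·sR = -4320/162097

60/481 60/337 -30/481 -4320/162097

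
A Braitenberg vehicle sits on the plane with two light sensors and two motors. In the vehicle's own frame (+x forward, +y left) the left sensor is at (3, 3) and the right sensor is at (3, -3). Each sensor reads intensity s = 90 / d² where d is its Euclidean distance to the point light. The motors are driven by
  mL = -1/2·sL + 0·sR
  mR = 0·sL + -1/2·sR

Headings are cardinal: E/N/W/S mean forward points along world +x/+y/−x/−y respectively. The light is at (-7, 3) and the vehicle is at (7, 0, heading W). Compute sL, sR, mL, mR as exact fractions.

90/157 90/121 -45/157 -45/121

left sensor world pos  = (4, -3); dL² = 157
right sensor world pos = (4, 3); dR² = 121
sL = 90/157 = 90/157
sR = 90/121 = 90/121
mL = -1/2·sL + 0·sR = -45/157
mR = 0·sL + -1/2·sR = -45/121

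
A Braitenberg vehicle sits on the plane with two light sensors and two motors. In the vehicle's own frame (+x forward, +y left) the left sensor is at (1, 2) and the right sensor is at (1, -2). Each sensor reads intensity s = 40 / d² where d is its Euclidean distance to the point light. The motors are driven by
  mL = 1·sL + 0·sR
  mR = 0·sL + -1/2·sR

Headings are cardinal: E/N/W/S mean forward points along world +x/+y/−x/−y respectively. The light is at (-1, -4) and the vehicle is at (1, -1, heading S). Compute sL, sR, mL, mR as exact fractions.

2 10 2 -5

left sensor world pos  = (3, -2); dL² = 20
right sensor world pos = (-1, -2); dR² = 4
sL = 40/20 = 2
sR = 40/4 = 10
mL = 1·sL + 0·sR = 2
mR = 0·sL + -1/2·sR = -5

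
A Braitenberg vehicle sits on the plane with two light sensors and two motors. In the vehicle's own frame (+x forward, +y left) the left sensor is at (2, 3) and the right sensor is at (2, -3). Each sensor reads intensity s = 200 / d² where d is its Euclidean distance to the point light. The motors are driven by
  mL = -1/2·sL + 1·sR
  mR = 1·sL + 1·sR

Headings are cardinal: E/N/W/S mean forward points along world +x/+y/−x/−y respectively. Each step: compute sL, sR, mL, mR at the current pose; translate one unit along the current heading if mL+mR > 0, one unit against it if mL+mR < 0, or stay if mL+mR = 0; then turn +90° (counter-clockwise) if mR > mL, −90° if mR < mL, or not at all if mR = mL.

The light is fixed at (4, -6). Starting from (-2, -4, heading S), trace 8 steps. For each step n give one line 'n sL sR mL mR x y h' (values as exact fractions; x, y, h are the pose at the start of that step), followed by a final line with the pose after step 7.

n=0: pose=(-2,-4,S); sL=200/9, sR=200/81; mL=-700/81, mR=2000/81; mL+mR=1300/81 → advance +1; mR−mL=100/3 → turn +1·90°
n=1: pose=(-2,-5,E); sL=25/4, sR=10; mL=55/8, mR=65/4; mL+mR=185/8 → advance +1; mR−mL=75/8 → turn +1·90°
n=2: pose=(-1,-5,N); sL=200/73, sR=200/13; mL=13300/949, mR=17200/949; mL+mR=30500/949 → advance +1; mR−mL=300/73 → turn +1·90°
n=3: pose=(-1,-4,W); sL=4, sR=100/37; mL=26/37, mR=248/37; mL+mR=274/37 → advance +1; mR−mL=6 → turn +1·90°
n=4: pose=(-2,-4,S); sL=200/9, sR=200/81; mL=-700/81, mR=2000/81; mL+mR=1300/81 → advance +1; mR−mL=100/3 → turn +1·90°
n=5: pose=(-2,-5,E); sL=25/4, sR=10; mL=55/8, mR=65/4; mL+mR=185/8 → advance +1; mR−mL=75/8 → turn +1·90°
n=6: pose=(-1,-5,N); sL=200/73, sR=200/13; mL=13300/949, mR=17200/949; mL+mR=30500/949 → advance +1; mR−mL=300/73 → turn +1·90°
n=7: pose=(-1,-4,W); sL=4, sR=100/37; mL=26/37, mR=248/37; mL+mR=274/37 → advance +1; mR−mL=6 → turn +1·90°

0 200/9 200/81 -700/81 2000/81 -2 -4 S
1 25/4 10 55/8 65/4 -2 -5 E
2 200/73 200/13 13300/949 17200/949 -1 -5 N
3 4 100/37 26/37 248/37 -1 -4 W
4 200/9 200/81 -700/81 2000/81 -2 -4 S
5 25/4 10 55/8 65/4 -2 -5 E
6 200/73 200/13 13300/949 17200/949 -1 -5 N
7 4 100/37 26/37 248/37 -1 -4 W
final -2 -4 S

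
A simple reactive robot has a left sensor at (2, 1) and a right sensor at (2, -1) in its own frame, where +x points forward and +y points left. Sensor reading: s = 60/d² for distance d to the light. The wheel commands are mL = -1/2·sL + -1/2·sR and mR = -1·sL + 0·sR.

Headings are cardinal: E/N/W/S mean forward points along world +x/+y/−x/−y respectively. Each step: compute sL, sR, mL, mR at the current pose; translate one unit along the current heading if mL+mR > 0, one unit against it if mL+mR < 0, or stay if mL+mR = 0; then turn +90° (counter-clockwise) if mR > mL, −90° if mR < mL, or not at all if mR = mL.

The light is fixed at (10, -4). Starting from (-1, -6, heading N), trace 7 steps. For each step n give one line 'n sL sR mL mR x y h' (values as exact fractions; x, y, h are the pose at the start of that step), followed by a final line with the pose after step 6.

n=0: pose=(-1,-6,N); sL=5/12, sR=3/5; mL=-61/120, mR=-5/12; mL+mR=-37/40 → advance -1; mR−mL=11/120 → turn +1·90°
n=1: pose=(-1,-7,W); sL=12/37, sR=60/173; mL=-2148/6401, mR=-12/37; mL+mR=-4224/6401 → advance -1; mR−mL=72/6401 → turn +1·90°
n=2: pose=(0,-7,S); sL=30/53, sR=30/73; mL=-1890/3869, mR=-30/53; mL+mR=-4080/3869 → advance -1; mR−mL=-300/3869 → turn -1·90°
n=3: pose=(0,-6,W); sL=20/51, sR=12/29; mL=-596/1479, mR=-20/51; mL+mR=-392/493 → advance -1; mR−mL=16/1479 → turn +1·90°
n=4: pose=(1,-6,S); sL=3/4, sR=15/29; mL=-147/232, mR=-3/4; mL+mR=-321/232 → advance -1; mR−mL=-27/232 → turn -1·90°
n=5: pose=(1,-5,W); sL=12/25, sR=60/121; mL=-1476/3025, mR=-12/25; mL+mR=-2928/3025 → advance -1; mR−mL=24/3025 → turn +1·90°
n=6: pose=(2,-5,S); sL=30/29, sR=2/3; mL=-74/87, mR=-30/29; mL+mR=-164/87 → advance -1; mR−mL=-16/87 → turn -1·90°

0 5/12 3/5 -61/120 -5/12 -1 -6 N
1 12/37 60/173 -2148/6401 -12/37 -1 -7 W
2 30/53 30/73 -1890/3869 -30/53 0 -7 S
3 20/51 12/29 -596/1479 -20/51 0 -6 W
4 3/4 15/29 -147/232 -3/4 1 -6 S
5 12/25 60/121 -1476/3025 -12/25 1 -5 W
6 30/29 2/3 -74/87 -30/29 2 -5 S
final 2 -4 W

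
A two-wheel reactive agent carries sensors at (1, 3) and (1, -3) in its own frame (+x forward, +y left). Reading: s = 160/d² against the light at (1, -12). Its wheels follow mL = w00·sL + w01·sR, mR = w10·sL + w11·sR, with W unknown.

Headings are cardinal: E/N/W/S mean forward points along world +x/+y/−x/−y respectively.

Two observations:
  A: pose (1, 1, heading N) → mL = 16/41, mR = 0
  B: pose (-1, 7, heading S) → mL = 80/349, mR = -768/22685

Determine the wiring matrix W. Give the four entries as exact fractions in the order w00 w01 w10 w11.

0 1/2 -1 1

obs A: pose=(1,1,N) → sL=32/41, sR=32/41, mL=16/41, mR=0
obs B: pose=(-1,7,S) → sL=32/65, sR=160/349, mL=80/349, mR=-768/22685
sensor matrix S = [[32/41, 32/41], [32/65, 160/349]]; det S = -24576/930085
solve [mL_A; mL_B] = S·[w00; w01] and [mR_A; mR_B] = S·[w10; w11]:
  w00 = 0, w01 = 1/2, w10 = -1, w11 = 1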